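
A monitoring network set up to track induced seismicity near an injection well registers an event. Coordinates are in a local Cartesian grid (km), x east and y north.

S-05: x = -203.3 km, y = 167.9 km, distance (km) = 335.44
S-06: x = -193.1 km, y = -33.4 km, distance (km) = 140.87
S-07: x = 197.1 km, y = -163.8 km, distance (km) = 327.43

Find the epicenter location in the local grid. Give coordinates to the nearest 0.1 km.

Circle about each station: (x + 203.3)² + (y − 167.9)² = 335.44²; (x + 193.1)² + (y + 33.4)² = 140.87²; (x − 197.1)² + (y + 163.8)² = 327.43².
Subtracting the S-05 equation from the S-06 and S-07 equations removes the quadratic terms:
20.4 x − 402.6 y = 61557.51
800.8 x − 663.4 y = 1467.14
Solving the 2×2 system: x ≈ -130.3, y ≈ -159.5 km.

x ≈ -130.3 km, y ≈ -159.5 km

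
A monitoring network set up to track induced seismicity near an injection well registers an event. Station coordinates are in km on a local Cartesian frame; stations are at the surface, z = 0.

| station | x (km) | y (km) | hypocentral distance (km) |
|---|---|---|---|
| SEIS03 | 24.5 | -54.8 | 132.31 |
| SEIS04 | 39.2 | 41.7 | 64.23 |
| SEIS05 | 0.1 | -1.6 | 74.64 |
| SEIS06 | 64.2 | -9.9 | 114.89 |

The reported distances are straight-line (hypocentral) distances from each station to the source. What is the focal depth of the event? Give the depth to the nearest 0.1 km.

Each station gives a sphere (x−x_i)² + (y−y_i)² + z² = d_i² (stations at z=0).
Subtracting the SEIS03 sphere from SEIS04 and SEIS05: z² cancels, leaving linear equations in x and y:
29.4 x + 193.0 y = 13052.68
-48.8 x + 106.4 y = 8334.09
Solving: x ≈ -17.509, y ≈ 70.298 km (keep extra digits for the depth step; rounded: -17.5, 70.3).
Then from the SEIS03 sphere: z² = 132.31² − (x − 24.5)² − (y + 54.8)² with x = -17.509, y = 70.298, so z ≈ 9.574 ≈ 9.6 km.

z ≈ 9.6 km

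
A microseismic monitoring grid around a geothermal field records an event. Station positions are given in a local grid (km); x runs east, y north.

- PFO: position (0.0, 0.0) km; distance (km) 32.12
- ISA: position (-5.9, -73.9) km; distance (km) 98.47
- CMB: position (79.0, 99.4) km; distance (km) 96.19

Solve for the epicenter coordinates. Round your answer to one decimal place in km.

25.6 km east, 19.4 km north

Circle about each station: x² + y² = 32.12²; (x + 5.9)² + (y + 73.9)² = 98.47²; (x − 79.0)² + (y − 99.4)² = 96.19².
Subtracting the PFO equation from the ISA and CMB equations removes the quadratic terms:
-11.8 x − 147.8 y = -3168.63
158.0 x + 198.8 y = 7900.54
Solving the 2×2 system: x ≈ 25.6, y ≈ 19.4 km.
Check against PFO (with the unrounded x, y): √(x²+y²) = 32.12 ≈ 32.12 km. ✓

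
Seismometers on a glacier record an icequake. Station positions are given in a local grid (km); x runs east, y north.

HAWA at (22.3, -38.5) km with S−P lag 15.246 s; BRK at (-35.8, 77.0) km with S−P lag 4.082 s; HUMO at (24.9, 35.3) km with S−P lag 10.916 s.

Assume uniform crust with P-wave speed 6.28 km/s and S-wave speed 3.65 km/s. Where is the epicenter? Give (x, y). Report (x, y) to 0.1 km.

x ≈ -67.0 km, y ≈ 59.9 km

Distance from S−P lag: d = Δt · v_P v_S / (v_P − v_S) = Δt · (6.28·3.65)/(6.28−3.65) ≈ 8.7156·Δt.
So d_HAWA = 132.88, d_BRK = 35.58, d_HUMO = 95.14 km.
Circle about each station: (x − 22.3)² + (y + 38.5)² = 132.88²; (x + 35.8)² + (y − 77.0)² = 35.58²; (x − 24.9)² + (y − 35.3)² = 95.14².
Subtracting the HAWA equation from the BRK and HUMO equations removes the quadratic terms:
-116.2 x + 231.0 y = 21622.26
5.2 x + 147.6 y = 8492.03
Solving the 2×2 system: x ≈ -67.0, y ≈ 59.9 km.
Check against HAWA (with the unrounded x, y): √((x − 22.3)²+(y + 38.5)²) = 132.88 ≈ 132.88 km. ✓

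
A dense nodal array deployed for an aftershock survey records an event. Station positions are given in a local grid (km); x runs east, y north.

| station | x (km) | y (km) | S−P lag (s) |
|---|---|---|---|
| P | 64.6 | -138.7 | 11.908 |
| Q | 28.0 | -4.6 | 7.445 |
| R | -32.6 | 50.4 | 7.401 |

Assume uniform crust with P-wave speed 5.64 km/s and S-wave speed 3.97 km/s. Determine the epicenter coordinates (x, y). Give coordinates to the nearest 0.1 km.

Distance from S−P lag: d = Δt · v_P v_S / (v_P − v_S) = Δt · (5.64·3.97)/(5.64−3.97) ≈ 13.4077·Δt.
So d_P = 159.66, d_Q = 99.82, d_R = 99.23 km.
Circle about each station: (x − 64.6)² + (y + 138.7)² = 159.66²; (x − 28.0)² + (y + 4.6)² = 99.82²; (x + 32.6)² + (y − 50.4)² = 99.23².
Subtracting pairs of circle equations eliminates x²+y² and gives linear equations (the radical axes):
-73.2 x + 268.2 y = -7078.41
-194.4 x + 378.2 y = -4163.21
Solving the 2×2 system: x ≈ -63.8, y ≈ -43.8 km.

-63.8 km east, -43.8 km north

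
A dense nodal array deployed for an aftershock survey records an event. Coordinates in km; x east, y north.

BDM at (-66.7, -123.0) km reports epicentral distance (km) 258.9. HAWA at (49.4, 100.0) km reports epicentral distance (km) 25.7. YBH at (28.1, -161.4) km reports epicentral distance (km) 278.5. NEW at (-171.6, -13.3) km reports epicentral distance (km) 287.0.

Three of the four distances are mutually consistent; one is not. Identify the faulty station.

Solve using three stations at a time. Using BDM, HAWA, YBH (subtract circle equations pairwise → linear system) gives (x, y) ≈ (30.2, 117.1).
Distances from that point to each station vs reported:
  BDM: calculated 258.9 vs reported 258.9 → residual 0.0 km
  HAWA: calculated 25.7 vs reported 25.7 → residual 0.0 km
  YBH: calculated 278.5 vs reported 278.5 → residual 0.0 km
  NEW: calculated 240.2 vs reported 287.0 → residual 46.8 km
BDM, HAWA, YBH are mutually consistent (residuals ≈ 0); NEW is off by 46.8 km.

NEW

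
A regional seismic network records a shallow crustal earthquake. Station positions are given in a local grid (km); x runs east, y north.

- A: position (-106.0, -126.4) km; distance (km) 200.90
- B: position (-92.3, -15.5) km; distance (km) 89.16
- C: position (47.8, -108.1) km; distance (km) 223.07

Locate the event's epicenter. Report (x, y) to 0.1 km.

(-82.3, 73.1)

Circle about each station: (x + 106.0)² + (y + 126.4)² = 200.90²; (x + 92.3)² + (y + 15.5)² = 89.16²; (x − 47.8)² + (y + 108.1)² = 223.07².
Subtracting the A equation from the B and C equations removes the quadratic terms:
27.4 x + 221.8 y = 13957.88
307.6 x + 36.6 y = -22641.92
Solving the 2×2 system: x ≈ -82.3, y ≈ 73.1 km.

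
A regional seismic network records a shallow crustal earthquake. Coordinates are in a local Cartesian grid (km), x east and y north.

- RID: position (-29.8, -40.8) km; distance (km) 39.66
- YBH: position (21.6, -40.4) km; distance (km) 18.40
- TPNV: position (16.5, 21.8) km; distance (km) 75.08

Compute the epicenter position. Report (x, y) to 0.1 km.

8.0 km east, -52.8 km north

Circle about each station: (x + 29.8)² + (y + 40.8)² = 39.66²; (x − 21.6)² + (y + 40.4)² = 18.40²; (x − 16.5)² + (y − 21.8)² = 75.08².
Subtracting the RID equation from the YBH and TPNV equations removes the quadratic terms:
102.8 x + 0.8 y = 780.40
92.6 x + 125.2 y = -5869.28
Solving the 2×2 system: x ≈ 8.0, y ≈ -52.8 km.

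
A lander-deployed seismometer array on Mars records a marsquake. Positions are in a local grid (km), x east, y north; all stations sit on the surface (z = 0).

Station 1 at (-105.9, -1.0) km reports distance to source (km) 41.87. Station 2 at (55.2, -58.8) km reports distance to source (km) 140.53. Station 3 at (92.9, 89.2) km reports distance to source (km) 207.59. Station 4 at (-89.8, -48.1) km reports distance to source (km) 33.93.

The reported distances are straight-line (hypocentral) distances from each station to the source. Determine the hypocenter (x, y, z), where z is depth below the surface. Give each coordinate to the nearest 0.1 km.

(-79.3, -24.6, 22.1)

Each station gives a sphere (x−x_i)² + (y−y_i)² + z² = d_i² (stations at z=0).
Subtracting the Station 1 sphere from Station 2 and Station 3: z² cancels, leaving linear equations in x and y:
322.2 x − 115.6 y = -22706.91
397.6 x + 180.4 y = -35969.27
Solving: x ≈ -79.302, y ≈ -24.605 km (keep extra digits for the depth step; rounded: -79.3, -24.6).
Then from the Station 1 sphere: z² = 41.87² − (x + 105.9)² − (y + 1.0)² with x = -79.302, y = -24.605, so z ≈ 22.101 ≈ 22.1 km.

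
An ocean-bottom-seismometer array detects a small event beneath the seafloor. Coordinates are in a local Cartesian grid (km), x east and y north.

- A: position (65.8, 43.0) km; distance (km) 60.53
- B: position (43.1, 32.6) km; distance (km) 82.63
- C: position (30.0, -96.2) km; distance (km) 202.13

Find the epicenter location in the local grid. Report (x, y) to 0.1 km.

(98.4, 94.0)

Circle about each station: (x − 65.8)² + (y − 43.0)² = 60.53²; (x − 43.1)² + (y − 32.6)² = 82.63²; (x − 30.0)² + (y + 96.2)² = 202.13².
Subtracting the A equation from the B and C equations removes the quadratic terms:
-45.4 x − 20.8 y = -6422.11
-71.6 x − 278.4 y = -33216.86
Solving the 2×2 system: x ≈ 98.4, y ≈ 94.0 km.
Check against A (with the unrounded x, y): √((x − 65.8)²+(y − 43.0)²) = 60.53 ≈ 60.53 km. ✓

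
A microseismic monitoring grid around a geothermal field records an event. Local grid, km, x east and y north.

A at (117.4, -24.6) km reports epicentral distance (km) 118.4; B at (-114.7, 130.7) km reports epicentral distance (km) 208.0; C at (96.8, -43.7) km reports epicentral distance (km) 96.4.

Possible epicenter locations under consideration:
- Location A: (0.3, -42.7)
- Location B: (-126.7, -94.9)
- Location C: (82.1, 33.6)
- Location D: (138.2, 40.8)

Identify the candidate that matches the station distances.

Location A

For each candidate, compare |candidate − station| to the reported distance:
Location A: residuals A 0.1, B 0.1, C 0.1 → max 0.1 km
Location B: residuals A 135.6, B 17.9, C 132.9 → max 135.6 km
Location C: residuals A 50.3, B 11.5, C 17.7 → max 50.3 km
Location D: residuals A 49.8, B 60.4, C 2.3 → max 60.4 km
Only Location A has all residuals ≈ 0.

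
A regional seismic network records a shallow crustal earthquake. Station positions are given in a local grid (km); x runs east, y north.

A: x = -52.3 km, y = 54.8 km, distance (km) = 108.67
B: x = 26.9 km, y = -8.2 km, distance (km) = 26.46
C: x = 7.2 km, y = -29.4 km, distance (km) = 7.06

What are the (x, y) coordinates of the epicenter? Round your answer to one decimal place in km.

Circle about each station: (x + 52.3)² + (y − 54.8)² = 108.67²; (x − 26.9)² + (y + 8.2)² = 26.46²; (x − 7.2)² + (y + 29.4)² = 7.06².
Subtracting pairs of circle equations eliminates x²+y² and gives linear equations (the radical axes):
158.4 x − 126.0 y = 6161.56
119.0 x − 168.4 y = 6937.20
Solving the 2×2 system: x ≈ 14.0, y ≈ -31.3 km.

x ≈ 14.0 km, y ≈ -31.3 km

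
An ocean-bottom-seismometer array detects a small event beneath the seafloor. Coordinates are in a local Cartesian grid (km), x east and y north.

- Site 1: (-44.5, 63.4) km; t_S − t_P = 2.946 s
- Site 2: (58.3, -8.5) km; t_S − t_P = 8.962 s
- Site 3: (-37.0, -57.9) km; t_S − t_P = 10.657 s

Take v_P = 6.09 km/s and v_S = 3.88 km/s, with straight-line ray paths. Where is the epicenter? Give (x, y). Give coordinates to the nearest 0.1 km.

x ≈ -14.5 km, y ≈ 53.8 km

Distance from S−P lag: d = Δt · v_P v_S / (v_P − v_S) = Δt · (6.09·3.88)/(6.09−3.88) ≈ 10.6919·Δt.
So d_Site 1 = 31.50, d_Site 2 = 95.82, d_Site 3 = 113.94 km.
Circle about each station: (x + 44.5)² + (y − 63.4)² = 31.50²; (x − 58.3)² + (y + 8.5)² = 95.82²; (x + 37.0)² + (y + 57.9)² = 113.94².
Subtracting the Site 1 equation from the Site 2 and Site 3 equations removes the quadratic terms:
205.6 x − 143.8 y = -10717.89
15.0 x − 242.6 y = -13268.47
Solving the 2×2 system: x ≈ -14.5, y ≈ 53.8 km.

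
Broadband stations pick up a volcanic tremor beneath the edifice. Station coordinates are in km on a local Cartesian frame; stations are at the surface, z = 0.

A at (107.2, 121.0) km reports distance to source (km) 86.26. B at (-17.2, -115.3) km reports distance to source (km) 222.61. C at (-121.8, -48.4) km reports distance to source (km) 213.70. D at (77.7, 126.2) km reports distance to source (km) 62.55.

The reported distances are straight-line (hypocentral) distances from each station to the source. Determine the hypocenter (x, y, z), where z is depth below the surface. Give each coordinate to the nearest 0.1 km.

Each station gives a sphere (x−x_i)² + (y−y_i)² + z² = d_i² (stations at z=0).
Subtracting the A sphere from B and C: z² cancels, leaving linear equations in x and y:
-248.8 x − 472.6 y = -54657.33
-458.0 x − 338.8 y = -47181.94
Solving: x ≈ 28.604, y ≈ 100.594 km (keep extra digits for the depth step; rounded: 28.6, 100.6).
Then from the A sphere: z² = 86.26² − (x − 107.2)² − (y − 121.0)² with x = 28.604, y = 100.594, so z ≈ 29.104 ≈ 29.1 km.

x ≈ 28.6 km, y ≈ 100.6 km, depth ≈ 29.1 km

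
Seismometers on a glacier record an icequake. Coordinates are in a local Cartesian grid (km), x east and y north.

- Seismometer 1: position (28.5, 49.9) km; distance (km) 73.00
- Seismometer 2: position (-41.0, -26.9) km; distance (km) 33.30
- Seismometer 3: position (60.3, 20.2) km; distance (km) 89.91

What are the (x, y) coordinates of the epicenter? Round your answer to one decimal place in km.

Circle about each station: (x − 28.5)² + (y − 49.9)² = 73.00²; (x + 41.0)² + (y + 26.9)² = 33.30²; (x − 60.3)² + (y − 20.2)² = 89.91².
Subtracting the Seismometer 1 equation from the Seismometer 2 and Seismometer 3 equations removes the quadratic terms:
-139.0 x − 153.6 y = 3322.46
63.6 x − 59.4 y = -2012.94
Solving the 2×2 system: x ≈ -28.1, y ≈ 3.8 km.

-28.1 km east, 3.8 km north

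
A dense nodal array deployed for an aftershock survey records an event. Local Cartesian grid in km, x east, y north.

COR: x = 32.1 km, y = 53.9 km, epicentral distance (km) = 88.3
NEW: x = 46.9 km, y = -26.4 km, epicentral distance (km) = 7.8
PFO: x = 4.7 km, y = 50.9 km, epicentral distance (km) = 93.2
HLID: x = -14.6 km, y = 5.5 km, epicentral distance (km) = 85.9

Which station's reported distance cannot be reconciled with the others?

HLID

Solve using three stations at a time. Using COR, NEW, PFO (subtract circle equations pairwise → linear system) gives (x, y) ≈ (44.0, -33.6).
Distances from that point to each station vs reported:
  COR: calculated 88.3 vs reported 88.3 → residual 0.0 km
  NEW: calculated 7.7 vs reported 7.8 → residual 0.1 km
  PFO: calculated 93.2 vs reported 93.2 → residual 0.0 km
  HLID: calculated 70.5 vs reported 85.9 → residual 15.4 km
COR, NEW, PFO are mutually consistent (residuals ≈ 0); HLID is off by 15.4 km.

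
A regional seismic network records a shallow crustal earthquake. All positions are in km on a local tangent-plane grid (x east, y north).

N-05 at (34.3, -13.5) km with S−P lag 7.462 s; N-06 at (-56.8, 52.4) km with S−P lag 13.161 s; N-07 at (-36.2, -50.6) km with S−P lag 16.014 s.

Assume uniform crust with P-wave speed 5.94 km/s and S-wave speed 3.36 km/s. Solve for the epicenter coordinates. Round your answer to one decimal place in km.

(44.6, 43.3)

Distance from S−P lag: d = Δt · v_P v_S / (v_P − v_S) = Δt · (5.94·3.36)/(5.94−3.36) ≈ 7.7358·Δt.
So d_N-05 = 57.72, d_N-06 = 101.81, d_N-07 = 123.88 km.
Circle about each station: (x − 34.3)² + (y + 13.5)² = 57.72²; (x + 56.8)² + (y − 52.4)² = 101.81²; (x + 36.2)² + (y + 50.6)² = 123.88².
Subtracting the N-05 equation from the N-06 and N-07 equations removes the quadratic terms:
-182.2 x + 131.8 y = -2420.42
-141.0 x − 74.2 y = -9502.60
Solving the 2×2 system: x ≈ 44.6, y ≈ 43.3 km.
Check against N-05 (with the unrounded x, y): √((x − 34.3)²+(y + 13.5)²) = 57.73 ≈ 57.72 km. ✓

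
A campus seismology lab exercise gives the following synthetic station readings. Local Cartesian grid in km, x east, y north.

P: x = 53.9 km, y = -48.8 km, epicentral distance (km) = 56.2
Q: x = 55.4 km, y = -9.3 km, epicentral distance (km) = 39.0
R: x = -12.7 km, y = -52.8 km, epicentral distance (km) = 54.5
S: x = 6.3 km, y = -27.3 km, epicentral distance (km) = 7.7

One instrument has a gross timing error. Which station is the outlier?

Solve using three stations at a time. Using P, Q, R (subtract circle equations pairwise → linear system) gives (x, y) ≈ (16.5, -6.9).
Distances from that point to each station vs reported:
  P: calculated 56.1 vs reported 56.2 → residual 0.1 km
  Q: calculated 38.9 vs reported 39.0 → residual 0.1 km
  R: calculated 54.4 vs reported 54.5 → residual 0.1 km
  S: calculated 22.9 vs reported 7.7 → residual 15.2 km
P, Q, R are mutually consistent (residuals ≈ 0); S is off by 15.2 km.

S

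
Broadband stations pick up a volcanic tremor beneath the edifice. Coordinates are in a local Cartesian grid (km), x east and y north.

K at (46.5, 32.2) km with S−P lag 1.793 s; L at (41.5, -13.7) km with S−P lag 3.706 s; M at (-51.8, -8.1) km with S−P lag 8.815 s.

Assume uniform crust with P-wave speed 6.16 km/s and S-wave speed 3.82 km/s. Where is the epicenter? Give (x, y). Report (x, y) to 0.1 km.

(31.5, 22.2)

Distance from S−P lag: d = Δt · v_P v_S / (v_P − v_S) = Δt · (6.16·3.82)/(6.16−3.82) ≈ 10.0561·Δt.
So d_K = 18.03, d_L = 37.27, d_M = 88.64 km.
Circle about each station: (x − 46.5)² + (y − 32.2)² = 18.03²; (x − 41.5)² + (y + 13.7)² = 37.27²; (x + 51.8)² + (y + 8.1)² = 88.64².
Subtracting the K equation from the L and M equations removes the quadratic terms:
-10.0 x − 91.8 y = -2353.12
-196.6 x − 80.6 y = -7982.21
Solving the 2×2 system: x ≈ 31.5, y ≈ 22.2 km.
Check against K (with the unrounded x, y): √((x − 46.5)²+(y − 32.2)²) = 18.03 ≈ 18.03 km. ✓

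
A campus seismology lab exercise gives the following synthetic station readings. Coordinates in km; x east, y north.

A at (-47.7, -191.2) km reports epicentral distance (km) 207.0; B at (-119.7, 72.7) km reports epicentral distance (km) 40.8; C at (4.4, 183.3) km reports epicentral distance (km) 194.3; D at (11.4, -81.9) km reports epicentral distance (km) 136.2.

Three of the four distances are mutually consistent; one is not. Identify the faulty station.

Solve using three stations at a time. Using A, C, D (subtract circle equations pairwise → linear system) gives (x, y) ≈ (-87.3, 12.0).
Distances from that point to each station vs reported:
  A: calculated 207.0 vs reported 207.0 → residual 0.0 km
  B: calculated 68.8 vs reported 40.8 → residual 28.0 km
  C: calculated 194.3 vs reported 194.3 → residual 0.0 km
  D: calculated 136.2 vs reported 136.2 → residual 0.0 km
A, C, D are mutually consistent (residuals ≈ 0); B is off by 28.0 km.

B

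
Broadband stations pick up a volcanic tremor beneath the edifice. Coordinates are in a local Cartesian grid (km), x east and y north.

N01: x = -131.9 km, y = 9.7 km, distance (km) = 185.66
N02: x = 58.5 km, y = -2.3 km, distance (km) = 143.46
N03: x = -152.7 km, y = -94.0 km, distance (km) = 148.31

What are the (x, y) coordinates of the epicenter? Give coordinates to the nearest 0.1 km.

-8.6 km east, -129.1 km north

Circle about each station: (x + 131.9)² + (y − 9.7)² = 185.66²; (x − 58.5)² + (y + 2.3)² = 143.46²; (x + 152.7)² + (y + 94.0)² = 148.31².
Subtracting pairs of circle equations eliminates x²+y² and gives linear equations (the radical axes):
380.8 x − 24.0 y = -175.30
-41.6 x − 207.4 y = 27135.37
Solving the 2×2 system: x ≈ -8.6, y ≈ -129.1 km.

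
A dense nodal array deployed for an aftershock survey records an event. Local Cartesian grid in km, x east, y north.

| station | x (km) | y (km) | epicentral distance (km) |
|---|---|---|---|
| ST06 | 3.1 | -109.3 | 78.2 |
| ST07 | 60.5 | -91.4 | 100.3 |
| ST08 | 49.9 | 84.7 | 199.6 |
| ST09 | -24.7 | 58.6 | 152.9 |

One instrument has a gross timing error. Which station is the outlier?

Solve using three stations at a time. Using ST07, ST08, ST09 (subtract circle equations pairwise → linear system) gives (x, y) ≈ (-39.9, -93.6).
Distances from that point to each station vs reported:
  ST06: calculated 45.8 vs reported 78.2 → residual 32.4 km
  ST07: calculated 100.4 vs reported 100.3 → residual 0.1 km
  ST08: calculated 199.7 vs reported 199.6 → residual 0.1 km
  ST09: calculated 153.0 vs reported 152.9 → residual 0.1 km
ST07, ST08, ST09 are mutually consistent (residuals ≈ 0); ST06 is off by 32.4 km.

ST06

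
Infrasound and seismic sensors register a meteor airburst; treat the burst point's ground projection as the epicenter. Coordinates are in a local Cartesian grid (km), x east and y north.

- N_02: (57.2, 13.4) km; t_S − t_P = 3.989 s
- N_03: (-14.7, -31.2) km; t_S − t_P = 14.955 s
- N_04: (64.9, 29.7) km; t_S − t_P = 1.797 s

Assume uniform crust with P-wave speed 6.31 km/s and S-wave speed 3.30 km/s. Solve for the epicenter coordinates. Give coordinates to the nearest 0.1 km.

59.5 km east, 40.9 km north

Distance from S−P lag: d = Δt · v_P v_S / (v_P − v_S) = Δt · (6.31·3.30)/(6.31−3.30) ≈ 6.9179·Δt.
So d_N_02 = 27.60, d_N_03 = 103.46, d_N_04 = 12.43 km.
Circle about each station: (x − 57.2)² + (y − 13.4)² = 27.60²; (x + 14.7)² + (y + 31.2)² = 103.46²; (x − 64.9)² + (y − 29.7)² = 12.43².
Subtracting pairs of circle equations eliminates x²+y² and gives linear equations (the radical axes):
-143.8 x − 89.2 y = -12204.08
15.4 x + 32.6 y = 2249.96
Solving the 2×2 system: x ≈ 59.5, y ≈ 40.9 km.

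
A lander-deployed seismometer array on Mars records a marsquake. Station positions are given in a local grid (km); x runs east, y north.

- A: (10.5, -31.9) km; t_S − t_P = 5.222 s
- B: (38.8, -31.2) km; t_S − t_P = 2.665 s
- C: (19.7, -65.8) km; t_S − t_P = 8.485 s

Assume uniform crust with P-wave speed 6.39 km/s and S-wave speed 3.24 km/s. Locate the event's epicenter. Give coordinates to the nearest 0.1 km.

Distance from S−P lag: d = Δt · v_P v_S / (v_P − v_S) = Δt · (6.39·3.24)/(6.39−3.24) ≈ 6.5726·Δt.
So d_A = 34.32, d_B = 17.52, d_C = 55.77 km.
Circle about each station: (x − 10.5)² + (y + 31.9)² = 34.32²; (x − 38.8)² + (y + 31.2)² = 17.52²; (x − 19.7)² + (y + 65.8)² = 55.77².
Subtracting pairs of circle equations eliminates x²+y² and gives linear equations (the radical axes):
56.6 x + 1.4 y = 2221.93
18.4 x − 67.8 y = 1657.44
Solving the 2×2 system: x ≈ 39.6, y ≈ -13.7 km.
Check against A (with the unrounded x, y): √((x − 10.5)²+(y + 31.9)²) = 34.32 ≈ 34.32 km. ✓

(39.6, -13.7)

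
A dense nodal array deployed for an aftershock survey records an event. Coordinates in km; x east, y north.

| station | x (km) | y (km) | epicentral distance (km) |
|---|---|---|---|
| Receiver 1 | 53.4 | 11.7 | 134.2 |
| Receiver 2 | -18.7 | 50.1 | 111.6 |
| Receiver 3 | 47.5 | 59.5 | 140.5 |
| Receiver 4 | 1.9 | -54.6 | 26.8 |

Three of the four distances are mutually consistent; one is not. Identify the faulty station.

Receiver 1

Solve using three stations at a time. Using Receiver 2, Receiver 3, Receiver 4 (subtract circle equations pairwise → linear system) gives (x, y) ≈ (-24.1, -61.4).
Distances from that point to each station vs reported:
  Receiver 1: calculated 106.6 vs reported 134.2 → residual 27.6 km
  Receiver 2: calculated 111.6 vs reported 111.6 → residual 0.0 km
  Receiver 3: calculated 140.5 vs reported 140.5 → residual 0.0 km
  Receiver 4: calculated 26.9 vs reported 26.8 → residual 0.1 km
Receiver 2, Receiver 3, Receiver 4 are mutually consistent (residuals ≈ 0); Receiver 1 is off by 27.6 km.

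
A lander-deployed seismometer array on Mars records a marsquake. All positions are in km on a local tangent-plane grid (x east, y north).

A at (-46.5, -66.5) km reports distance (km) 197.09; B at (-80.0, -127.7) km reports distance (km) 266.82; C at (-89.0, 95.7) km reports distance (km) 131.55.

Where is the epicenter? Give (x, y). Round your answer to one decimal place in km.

Circle about each station: (x + 46.5)² + (y + 66.5)² = 197.09²; (x + 80.0)² + (y + 127.7)² = 266.82²; (x + 89.0)² + (y − 95.7)² = 131.55².
Subtracting the A equation from the B and C equations removes the quadratic terms:
-67.0 x − 122.4 y = -16225.65
-85.0 x + 324.4 y = 32034.06
Solving the 2×2 system: x ≈ 41.8, y ≈ 109.7 km.
Check against A (with the unrounded x, y): √((x + 46.5)²+(y + 66.5)²) = 197.07 ≈ 197.09 km. ✓

x ≈ 41.8 km, y ≈ 109.7 km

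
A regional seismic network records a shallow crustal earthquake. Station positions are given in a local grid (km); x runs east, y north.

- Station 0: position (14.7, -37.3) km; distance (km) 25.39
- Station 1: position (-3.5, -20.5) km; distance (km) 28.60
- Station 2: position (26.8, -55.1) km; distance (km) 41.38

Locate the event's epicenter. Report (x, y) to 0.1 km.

Circle about each station: (x − 14.7)² + (y + 37.3)² = 25.39²; (x + 3.5)² + (y + 20.5)² = 28.60²; (x − 26.8)² + (y + 55.1)² = 41.38².
Subtracting the Station 0 equation from the Station 1 and Station 2 equations removes the quadratic terms:
-36.4 x + 33.6 y = -1348.19
24.2 x − 35.6 y = 1079.22
Solving the 2×2 system: x ≈ 24.3, y ≈ -13.8 km.
Check against Station 0 (with the unrounded x, y): √((x − 14.7)²+(y + 37.3)²) = 25.40 ≈ 25.39 km. ✓

(24.3, -13.8)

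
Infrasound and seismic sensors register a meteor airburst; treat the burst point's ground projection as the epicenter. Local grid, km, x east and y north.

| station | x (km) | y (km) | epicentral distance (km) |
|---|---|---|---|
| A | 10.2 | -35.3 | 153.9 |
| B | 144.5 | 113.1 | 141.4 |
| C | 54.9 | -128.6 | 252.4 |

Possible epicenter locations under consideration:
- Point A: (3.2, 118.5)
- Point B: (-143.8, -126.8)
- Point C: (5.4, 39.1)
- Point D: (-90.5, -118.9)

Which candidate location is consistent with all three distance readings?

Point A

For each candidate, compare |candidate − station| to the reported distance:
Point A: residuals A 0.1, B 0.0, C 0.1 → max 0.1 km
Point B: residuals A 25.2, B 233.7, C 53.7 → max 233.7 km
Point C: residuals A 79.3, B 16.2, C 77.5 → max 79.3 km
Point D: residuals A 23.0, B 188.8, C 106.7 → max 188.8 km
Only Point A has all residuals ≈ 0.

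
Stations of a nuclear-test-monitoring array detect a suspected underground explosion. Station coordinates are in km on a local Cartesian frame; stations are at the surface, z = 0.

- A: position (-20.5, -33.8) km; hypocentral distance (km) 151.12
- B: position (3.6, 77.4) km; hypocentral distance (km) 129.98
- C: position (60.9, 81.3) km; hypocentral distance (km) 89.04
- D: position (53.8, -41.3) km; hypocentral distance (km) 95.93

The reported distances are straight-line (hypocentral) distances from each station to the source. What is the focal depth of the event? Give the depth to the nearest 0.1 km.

depth ≈ 39.2 km

Each station gives a sphere (x−x_i)² + (y−y_i)² + z² = d_i² (stations at z=0).
Subtracting the A sphere from B and C: z² cancels, leaving linear equations in x and y:
48.2 x + 222.4 y = 10383.48
162.8 x + 230.2 y = 23664.94
Solving: x ≈ 114.404, y ≈ 21.894 km (keep extra digits for the depth step; rounded: 114.4, 21.9).
Then from the A sphere: z² = 151.12² − (x + 20.5)² − (y + 33.8)² with x = 114.404, y = 21.894, so z ≈ 39.196 ≈ 39.2 km.
Check against D (with the unrounded solution): distance 95.93 ≈ 95.93 km. ✓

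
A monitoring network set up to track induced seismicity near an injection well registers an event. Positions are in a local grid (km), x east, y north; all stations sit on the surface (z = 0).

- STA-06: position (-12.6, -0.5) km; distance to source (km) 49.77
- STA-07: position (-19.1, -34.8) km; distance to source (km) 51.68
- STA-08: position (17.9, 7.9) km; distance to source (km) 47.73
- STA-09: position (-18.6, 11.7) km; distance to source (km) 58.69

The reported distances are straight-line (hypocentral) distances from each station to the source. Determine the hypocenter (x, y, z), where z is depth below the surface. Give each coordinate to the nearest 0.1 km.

x ≈ 12.5 km, y ≈ -20.2 km, depth ≈ 38.2 km

Each station gives a sphere (x−x_i)² + (y−y_i)² + z² = d_i² (stations at z=0).
Subtracting the STA-06 sphere from STA-07 and STA-08: z² cancels, leaving linear equations in x and y:
-13.0 x − 68.6 y = 1223.07
61.0 x + 16.8 y = 422.71
Solving: x ≈ 12.492, y ≈ -20.196 km (keep extra digits for the depth step; rounded: 12.5, -20.2).
Then from the STA-06 sphere: z² = 49.77² − (x + 12.6)² − (y + 0.5)² with x = 12.492, y = -20.196, so z ≈ 38.204 ≈ 38.2 km.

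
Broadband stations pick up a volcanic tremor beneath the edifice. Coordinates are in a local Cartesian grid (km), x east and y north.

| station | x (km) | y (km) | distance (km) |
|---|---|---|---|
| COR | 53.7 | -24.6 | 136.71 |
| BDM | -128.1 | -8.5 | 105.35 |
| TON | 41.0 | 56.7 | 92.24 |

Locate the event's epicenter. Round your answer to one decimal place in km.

Circle about each station: (x − 53.7)² + (y + 24.6)² = 136.71²; (x + 128.1)² + (y + 8.5)² = 105.35²; (x − 41.0)² + (y − 56.7)² = 92.24².
Subtracting the COR equation from the BDM and TON equations removes the quadratic terms:
-363.6 x + 32.2 y = 20584.01
-25.4 x + 162.6 y = 11588.45
Solving the 2×2 system: x ≈ -51.0, y ≈ 63.3 km.
Check against COR (with the unrounded x, y): √((x − 53.7)²+(y + 24.6)²) = 136.71 ≈ 136.71 km. ✓

-51.0 km east, 63.3 km north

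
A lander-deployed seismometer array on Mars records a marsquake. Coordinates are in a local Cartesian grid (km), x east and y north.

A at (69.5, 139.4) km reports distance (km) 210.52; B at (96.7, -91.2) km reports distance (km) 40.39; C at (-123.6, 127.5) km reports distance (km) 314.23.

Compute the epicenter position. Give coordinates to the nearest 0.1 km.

Circle about each station: (x − 69.5)² + (y − 139.4)² = 210.52²; (x − 96.7)² + (y + 91.2)² = 40.39²; (x + 123.6)² + (y − 127.5)² = 314.23².
Subtracting the A equation from the B and C equations removes the quadratic terms:
54.4 x − 461.2 y = 36093.04
-386.2 x − 23.8 y = -47151.22
Solving the 2×2 system: x ≈ 126.0, y ≈ -63.4 km.

x ≈ 126.0 km, y ≈ -63.4 km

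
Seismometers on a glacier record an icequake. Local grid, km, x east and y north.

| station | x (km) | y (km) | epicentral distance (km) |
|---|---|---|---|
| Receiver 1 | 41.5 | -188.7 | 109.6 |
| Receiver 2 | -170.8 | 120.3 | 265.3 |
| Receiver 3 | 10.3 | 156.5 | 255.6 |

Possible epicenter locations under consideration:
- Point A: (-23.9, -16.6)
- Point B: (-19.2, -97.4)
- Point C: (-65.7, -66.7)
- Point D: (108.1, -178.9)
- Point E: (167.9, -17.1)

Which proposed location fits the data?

For each candidate, compare |candidate − station| to the reported distance:
Point A: residuals Receiver 1 74.5, Receiver 2 64.5, Receiver 3 79.2 → max 79.2 km
Point B: residuals Receiver 1 0.0, Receiver 2 0.0, Receiver 3 0.0 → max 0.0 km
Point C: residuals Receiver 1 52.8, Receiver 2 50.8, Receiver 3 19.8 → max 52.8 km
Point D: residuals Receiver 1 42.3, Receiver 2 143.7, Receiver 3 93.8 → max 143.7 km
Point E: residuals Receiver 1 103.5, Receiver 2 100.2, Receiver 3 21.1 → max 103.5 km
Only Point B has all residuals ≈ 0.

Point B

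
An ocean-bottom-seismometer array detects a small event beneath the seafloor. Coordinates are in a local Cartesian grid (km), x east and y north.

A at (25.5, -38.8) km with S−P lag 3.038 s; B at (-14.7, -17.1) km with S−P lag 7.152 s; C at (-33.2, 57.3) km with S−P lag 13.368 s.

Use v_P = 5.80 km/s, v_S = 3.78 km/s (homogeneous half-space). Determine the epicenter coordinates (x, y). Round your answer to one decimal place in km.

47.9 km east, -63.0 km north

Distance from S−P lag: d = Δt · v_P v_S / (v_P − v_S) = Δt · (5.80·3.78)/(5.80−3.78) ≈ 10.8535·Δt.
So d_A = 32.97, d_B = 77.62, d_C = 145.09 km.
Circle about each station: (x − 25.5)² + (y + 38.8)² = 32.97²; (x + 14.7)² + (y + 17.1)² = 77.62²; (x + 33.2)² + (y − 57.3)² = 145.09².
Subtracting the A equation from the B and C equations removes the quadratic terms:
-80.4 x + 43.4 y = -6585.03
-117.4 x + 192.2 y = -17734.25
Solving the 2×2 system: x ≈ 47.9, y ≈ -63.0 km.
Check against A (with the unrounded x, y): √((x − 25.5)²+(y + 38.8)²) = 32.98 ≈ 32.97 km. ✓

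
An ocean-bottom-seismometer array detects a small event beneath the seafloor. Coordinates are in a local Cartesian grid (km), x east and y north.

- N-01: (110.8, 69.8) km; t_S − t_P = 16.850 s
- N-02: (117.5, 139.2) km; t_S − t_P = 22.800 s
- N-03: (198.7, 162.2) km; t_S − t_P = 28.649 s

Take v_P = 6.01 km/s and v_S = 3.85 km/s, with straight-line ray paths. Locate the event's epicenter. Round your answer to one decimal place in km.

Distance from S−P lag: d = Δt · v_P v_S / (v_P − v_S) = Δt · (6.01·3.85)/(6.01−3.85) ≈ 10.7123·Δt.
So d_N-01 = 180.50, d_N-02 = 244.24, d_N-03 = 306.90 km.
Circle about each station: (x − 110.8)² + (y − 69.8)² = 180.50²; (x − 117.5)² + (y − 139.2)² = 244.24²; (x − 198.7)² + (y − 162.2)² = 306.90².
Subtracting the N-01 equation from the N-02 and N-03 equations removes the quadratic terms:
13.4 x + 138.8 y = -11038.72
175.8 x + 184.8 y = -12965.51
Solving the 2×2 system: x ≈ 11.0, y ≈ -80.6 km.
Check against N-01 (with the unrounded x, y): √((x − 110.8)²+(y − 69.8)²) = 180.51 ≈ 180.50 km. ✓

(11.0, -80.6)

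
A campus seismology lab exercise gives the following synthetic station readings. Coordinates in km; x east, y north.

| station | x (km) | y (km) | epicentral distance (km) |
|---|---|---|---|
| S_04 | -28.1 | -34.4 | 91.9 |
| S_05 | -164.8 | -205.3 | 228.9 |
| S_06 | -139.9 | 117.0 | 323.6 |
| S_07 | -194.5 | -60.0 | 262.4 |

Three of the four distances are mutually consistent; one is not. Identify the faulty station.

Solve using three stations at a time. Using S_05, S_06, S_07 (subtract circle equations pairwise → linear system) gives (x, y) ≈ (54.9, -141.3).
Distances from that point to each station vs reported:
  S_04: calculated 135.4 vs reported 91.9 → residual 43.5 km
  S_05: calculated 228.9 vs reported 228.9 → residual 0.0 km
  S_06: calculated 323.6 vs reported 323.6 → residual 0.0 km
  S_07: calculated 262.4 vs reported 262.4 → residual 0.0 km
S_05, S_06, S_07 are mutually consistent (residuals ≈ 0); S_04 is off by 43.5 km.

S_04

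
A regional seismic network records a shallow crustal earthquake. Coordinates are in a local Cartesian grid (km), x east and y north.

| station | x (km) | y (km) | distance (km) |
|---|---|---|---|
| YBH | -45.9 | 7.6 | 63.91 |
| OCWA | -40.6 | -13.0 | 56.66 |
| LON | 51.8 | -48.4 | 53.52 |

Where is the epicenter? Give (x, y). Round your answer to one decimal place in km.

(15.9, -8.7)

Circle about each station: (x + 45.9)² + (y − 7.6)² = 63.91²; (x + 40.6)² + (y + 13.0)² = 56.66²; (x − 51.8)² + (y + 48.4)² = 53.52².
Subtracting the YBH equation from the OCWA and LON equations removes the quadratic terms:
10.6 x − 41.2 y = 526.92
195.4 x − 112.0 y = 4081.33
Solving the 2×2 system: x ≈ 15.9, y ≈ -8.7 km.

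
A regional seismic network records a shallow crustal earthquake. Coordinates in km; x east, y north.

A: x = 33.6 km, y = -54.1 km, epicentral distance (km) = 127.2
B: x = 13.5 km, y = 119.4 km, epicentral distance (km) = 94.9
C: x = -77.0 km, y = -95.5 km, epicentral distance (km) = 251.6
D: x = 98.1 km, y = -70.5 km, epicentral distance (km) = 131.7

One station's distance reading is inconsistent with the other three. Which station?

Solve using three stations at a time. Using A, B, D (subtract circle equations pairwise → linear system) gives (x, y) ≈ (88.1, 60.8).
Distances from that point to each station vs reported:
  A: calculated 127.2 vs reported 127.2 → residual 0.0 km
  B: calculated 94.9 vs reported 94.9 → residual 0.0 km
  C: calculated 227.4 vs reported 251.6 → residual 24.2 km
  D: calculated 131.7 vs reported 131.7 → residual 0.0 km
A, B, D are mutually consistent (residuals ≈ 0); C is off by 24.2 km.

C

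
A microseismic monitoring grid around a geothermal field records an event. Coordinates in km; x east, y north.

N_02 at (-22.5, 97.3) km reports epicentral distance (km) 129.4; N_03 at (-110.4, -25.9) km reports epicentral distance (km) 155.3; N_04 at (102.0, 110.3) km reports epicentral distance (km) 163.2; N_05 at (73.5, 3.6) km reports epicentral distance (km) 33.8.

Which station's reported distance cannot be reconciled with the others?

N_04

Solve using three stations at a time. Using N_02, N_03, N_05 (subtract circle equations pairwise → linear system) gives (x, y) ≈ (44.4, -13.5).
Distances from that point to each station vs reported:
  N_02: calculated 129.4 vs reported 129.4 → residual 0.0 km
  N_03: calculated 155.3 vs reported 155.3 → residual 0.0 km
  N_04: calculated 136.5 vs reported 163.2 → residual 26.7 km
  N_05: calculated 33.7 vs reported 33.8 → residual 0.1 km
N_02, N_03, N_05 are mutually consistent (residuals ≈ 0); N_04 is off by 26.7 km.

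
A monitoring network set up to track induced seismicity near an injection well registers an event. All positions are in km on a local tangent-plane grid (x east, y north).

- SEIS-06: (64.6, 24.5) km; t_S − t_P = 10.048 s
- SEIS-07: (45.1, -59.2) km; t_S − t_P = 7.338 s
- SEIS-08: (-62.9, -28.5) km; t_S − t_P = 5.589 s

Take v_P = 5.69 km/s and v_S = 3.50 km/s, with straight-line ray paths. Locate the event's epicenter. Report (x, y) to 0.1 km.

(-12.2, -25.0)

Distance from S−P lag: d = Δt · v_P v_S / (v_P − v_S) = Δt · (5.69·3.50)/(5.69−3.50) ≈ 9.0936·Δt.
So d_SEIS-06 = 91.37, d_SEIS-07 = 66.73, d_SEIS-08 = 50.82 km.
Circle about each station: (x − 64.6)² + (y − 24.5)² = 91.37²; (x − 45.1)² + (y + 59.2)² = 66.73²; (x + 62.9)² + (y + 28.5)² = 50.82².
Subtracting the SEIS-06 equation from the SEIS-07 and SEIS-08 equations removes the quadratic terms:
-39.0 x − 167.4 y = 4660.82
-255.0 x − 106.0 y = 5761.05
Solving the 2×2 system: x ≈ -12.2, y ≈ -25.0 km.
Check against SEIS-06 (with the unrounded x, y): √((x − 64.6)²+(y − 24.5)²) = 91.37 ≈ 91.37 km. ✓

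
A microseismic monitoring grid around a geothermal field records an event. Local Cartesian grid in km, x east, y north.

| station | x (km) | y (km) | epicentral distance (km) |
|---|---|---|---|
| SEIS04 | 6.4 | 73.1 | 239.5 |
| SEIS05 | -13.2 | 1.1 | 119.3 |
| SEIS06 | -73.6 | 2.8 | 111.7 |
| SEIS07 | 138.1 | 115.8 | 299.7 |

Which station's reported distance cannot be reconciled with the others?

Solve using three stations at a time. Using SEIS05, SEIS06, SEIS07 (subtract circle equations pairwise → linear system) gives (x, y) ≈ (-61.0, -108.2).
Distances from that point to each station vs reported:
  SEIS04: calculated 193.4 vs reported 239.5 → residual 46.1 km
  SEIS05: calculated 119.3 vs reported 119.3 → residual 0.0 km
  SEIS06: calculated 111.7 vs reported 111.7 → residual 0.0 km
  SEIS07: calculated 299.7 vs reported 299.7 → residual 0.0 km
SEIS05, SEIS06, SEIS07 are mutually consistent (residuals ≈ 0); SEIS04 is off by 46.1 km.

SEIS04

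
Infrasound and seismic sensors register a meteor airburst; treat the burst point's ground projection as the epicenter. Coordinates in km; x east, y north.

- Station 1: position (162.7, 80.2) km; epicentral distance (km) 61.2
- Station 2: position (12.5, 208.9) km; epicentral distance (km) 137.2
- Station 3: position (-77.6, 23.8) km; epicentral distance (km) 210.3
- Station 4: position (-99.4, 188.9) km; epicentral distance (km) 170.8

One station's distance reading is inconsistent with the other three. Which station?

Station 4

Solve using three stations at a time. Using Station 1, Station 2, Station 3 (subtract circle equations pairwise → linear system) gives (x, y) ≈ (112.1, 114.6).
Distances from that point to each station vs reported:
  Station 1: calculated 61.2 vs reported 61.2 → residual 0.0 km
  Station 2: calculated 137.2 vs reported 137.2 → residual 0.0 km
  Station 3: calculated 210.3 vs reported 210.3 → residual 0.0 km
  Station 4: calculated 224.2 vs reported 170.8 → residual 53.4 km
Station 1, Station 2, Station 3 are mutually consistent (residuals ≈ 0); Station 4 is off by 53.4 km.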